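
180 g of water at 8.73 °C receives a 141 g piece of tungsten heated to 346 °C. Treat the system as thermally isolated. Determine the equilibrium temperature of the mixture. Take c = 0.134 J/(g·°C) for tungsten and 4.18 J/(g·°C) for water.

T_f ≈ 17.0 °C

With ΣQ=0 the equilibrium temperature is the m·c-weighted mean:
T_f = (18.89·346 + 752.4·8.73) / (18.89 + 752.4)
    = 13106 / 771.29 ≈ 16.99 °C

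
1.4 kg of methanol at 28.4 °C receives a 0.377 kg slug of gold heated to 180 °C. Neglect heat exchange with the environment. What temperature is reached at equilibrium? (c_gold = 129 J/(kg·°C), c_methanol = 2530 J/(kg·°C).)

T_f ≈ 30.5 °C

Net heat exchanged in the isolated system is zero:
0.377*129*(T − 180) + 1.4*2530*(T − 28.4) = 0
48.63(T − 180) + 3542(T − 28.4) = 0
(48.63 + 3542) T = 48.63*180 + 3542*28.4
T = 109347/3590.6 ≈ 30.45 °C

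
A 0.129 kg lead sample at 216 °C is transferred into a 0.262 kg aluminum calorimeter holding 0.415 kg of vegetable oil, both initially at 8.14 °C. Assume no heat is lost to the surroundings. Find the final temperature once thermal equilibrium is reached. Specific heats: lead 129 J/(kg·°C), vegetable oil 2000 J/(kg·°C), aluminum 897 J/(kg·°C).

Let T be the final temperature. ΣQ_i = 0:
0.129·129·(T − 216) + 0.415·2000·(T − 8.14) + 0.262·897·(T − 8.14) = 0
16.64(T − 216) + 830(T − 8.14) + 235.01(T − 8.14) = 0
1081.7 T = 12264
T = 12264/1081.7 ≈ 11.34 °C

T_f ≈ 11.3 °C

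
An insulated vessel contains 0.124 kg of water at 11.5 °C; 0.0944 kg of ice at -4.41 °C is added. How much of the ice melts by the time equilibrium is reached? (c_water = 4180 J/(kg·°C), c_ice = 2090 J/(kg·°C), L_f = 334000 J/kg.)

Cooling the water to 0 °C releases 0.124×4180×11.5 = 5960.7 J.
Of that, 0.0944×2090×4.41 = 870.08 J goes to bring the ice to 0 °C, leaving 5090.6 J.
To melt every bit of ice: 0.0944×334000 = 31530 J.
5090.6 J < 31530 J, so only part of the ice melts and the system sits at 0 °C.
Mass melted = 5090.6/334000 ≈ 0.01524 kg.

m_melted ≈ 0.0152 kg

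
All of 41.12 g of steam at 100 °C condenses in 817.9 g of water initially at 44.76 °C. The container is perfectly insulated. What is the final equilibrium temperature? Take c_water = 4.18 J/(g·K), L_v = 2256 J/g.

Taking heat into each body as positive, Σ m c ΔT = 0:
latent heat released on condensation: 41.12×2256 = 92767
  condensate cools 100→T: 41.12×4.18×(T − 100) = 171.88(T − 100)
  water warms: 817.9×4.18×(T − 44.76) = 3418.8(T − 44.76)
3590.7 T = 92767 + 17188 + 153026 = 262981
T ≈ 73.24 °C, under the boiling point, so the assumption holds.

T_f ≈ 73.2 °C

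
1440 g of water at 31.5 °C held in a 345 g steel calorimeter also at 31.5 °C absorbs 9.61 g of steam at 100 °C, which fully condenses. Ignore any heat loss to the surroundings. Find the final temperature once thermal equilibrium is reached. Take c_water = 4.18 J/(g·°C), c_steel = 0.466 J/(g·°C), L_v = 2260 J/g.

T_f ≈ 35.4 °C

Taking heat into each body as positive, Σ m c ΔT = 0:
condense steam: −9.61×2260 = −21719; condensate cools 100→T: 9.61×4.18×(T − 100) = 40.17(T − 100); original water: 6019.2(T − 31.5); cup: 160.77(T − 31.5)
6220.1 T = 21719 + 4017 + 194669 = 220405
T ≈ 35.43 °C — below 100 °C, confirming all the steam condensed.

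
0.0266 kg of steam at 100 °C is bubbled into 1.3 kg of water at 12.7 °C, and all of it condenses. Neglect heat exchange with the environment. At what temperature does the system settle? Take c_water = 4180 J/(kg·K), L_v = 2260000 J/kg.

T_f ≈ 25.3 °C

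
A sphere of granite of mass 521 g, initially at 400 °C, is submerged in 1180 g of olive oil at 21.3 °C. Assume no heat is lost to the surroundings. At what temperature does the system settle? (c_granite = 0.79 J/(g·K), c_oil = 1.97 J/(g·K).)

T_f = Σ m_i c_i T_i / Σ m_i c_i:
T_f = (411.59×400 + 2324.6×21.3) / (411.59 + 2324.6)
    = 214150 / 2736.2 ≈ 78.27 °C

T_f ≈ 78.3 °C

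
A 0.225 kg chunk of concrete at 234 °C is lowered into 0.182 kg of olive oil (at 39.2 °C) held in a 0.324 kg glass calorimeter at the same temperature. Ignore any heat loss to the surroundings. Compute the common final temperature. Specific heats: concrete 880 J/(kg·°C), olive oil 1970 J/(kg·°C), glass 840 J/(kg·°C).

T_f ≈ 85.7 °C

Let T be the final temperature. ΣQ_i = 0:
0.225*880*(T − 234) + 0.182*1970*(T − 39.2) + 0.324*840*(T − 39.2) = 0
828.7 T = 71055
T ≈ 85.74 °C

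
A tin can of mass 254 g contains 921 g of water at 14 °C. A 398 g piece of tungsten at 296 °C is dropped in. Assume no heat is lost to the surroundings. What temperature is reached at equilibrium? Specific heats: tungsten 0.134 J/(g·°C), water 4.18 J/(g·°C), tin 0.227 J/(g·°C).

T_f ≈ 17.8 °C

T_f = Σ m_i c_i T_i / Σ m_i c_i:
T_f = (53.33·296 + 3849.8·14 + 57.66·14) / (53.33 + 3849.8 + 57.66)
    = 70490 / 3960.8 ≈ 17.80 °C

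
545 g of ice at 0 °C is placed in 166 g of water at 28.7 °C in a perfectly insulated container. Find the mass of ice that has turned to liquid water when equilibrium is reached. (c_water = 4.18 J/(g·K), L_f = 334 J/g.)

m_melted ≈ 59.6 g

Water can give up m c ΔT = 166·4.18·28.7 = 19914 J before reaching 0 °C.
Melting all 545 g of ice would need 545·334 = 182030 J.
Since 19914 < 182030 J, not all the ice melts; equilibrium is at 0 °C.
m_melt = 19914 / L_f = 59.62 g.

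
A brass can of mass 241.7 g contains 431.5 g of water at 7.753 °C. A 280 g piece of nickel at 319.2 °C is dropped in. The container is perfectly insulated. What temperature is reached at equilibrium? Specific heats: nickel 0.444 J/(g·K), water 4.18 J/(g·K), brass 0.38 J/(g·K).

T_f ≈ 26.9 °C

Setting the total heat transfer to zero:
280*0.444*(T − 319.2) + 431.5*4.18*(T − 7.753) + 241.7*0.38*(T − 7.753) = 0
124.32(T − 319.2) + 1803.7(T − 7.753) + 91.85(T − 7.753) = 0
2019.8 T = 54379
T ≈ 26.92 °C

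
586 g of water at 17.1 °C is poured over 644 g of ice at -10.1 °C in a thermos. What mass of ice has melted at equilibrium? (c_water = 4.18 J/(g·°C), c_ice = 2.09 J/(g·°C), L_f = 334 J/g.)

Water can give up m c ΔT = 586·4.18·17.1 = 41886 J before reaching 0 °C.
Of that, 644·2.09·10.1 = 13594 J goes to bring the ice to 0 °C, leaving 28292 J.
Fully melting the ice requires m_ice L_f = 644·334 = 215096 J.
That's not enough to melt it all — equilibrium is at 0 °C with ice remaining.
m_melted·334 = 28292  ⇒  m_melted ≈ 84.71 g.

m_melted ≈ 84.7 g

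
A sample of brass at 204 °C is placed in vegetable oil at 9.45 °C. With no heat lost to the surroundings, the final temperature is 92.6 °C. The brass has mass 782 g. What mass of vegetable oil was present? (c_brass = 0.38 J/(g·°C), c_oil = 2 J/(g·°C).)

m ≈ 199 g

Net heat exchanged in the isolated system is zero:
782·0.38·(92.6 − 204) + m·2·(92.6 − 9.45) = 0
166.3 m = 33104
m = 33104/166.3 ≈ 199.1 g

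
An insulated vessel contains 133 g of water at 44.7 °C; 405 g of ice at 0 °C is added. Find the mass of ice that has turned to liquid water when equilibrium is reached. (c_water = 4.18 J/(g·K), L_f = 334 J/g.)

Heat available from the water dropping to 0 °C: 133×4.18×44.7 = 24851 J.
Melting all 405 g of ice would need 405×334 = 135270 J.
That's not enough to melt it all — equilibrium is at 0 °C with ice remaining.
m_melted×334 = 24851  ⇒  m_melted ≈ 74.4 g.

m_melted ≈ 74.4 g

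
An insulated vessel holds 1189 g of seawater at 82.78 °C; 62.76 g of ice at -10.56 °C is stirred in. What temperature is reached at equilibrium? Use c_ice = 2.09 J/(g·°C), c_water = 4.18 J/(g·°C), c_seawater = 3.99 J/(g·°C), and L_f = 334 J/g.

Heat gained plus heat lost sum to zero:
warm ice to 0 °C: 62.76·2.09·(0 − (-10.56)) = 1385.1; melt ice: 62.76·334 = 20962; warm the meltwater: 262.34 T; seawater: 4744.1(T − 82.78)
5006.4 T = 392717 − 22347 = 370370
T ≈ 73.98 °C. Since T > 0 °C, the all-ice-melts assumption holds.

T_f ≈ 74.0 °C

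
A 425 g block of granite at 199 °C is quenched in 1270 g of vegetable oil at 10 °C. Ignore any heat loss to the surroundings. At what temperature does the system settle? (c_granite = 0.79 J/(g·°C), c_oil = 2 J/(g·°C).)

Let T be the final temperature. ΣQ_i = 0:
425·0.79·(T − 199) + 1270·2·(T − 10) = 0
335.75(T − 199) + 2540(T − 10) = 0
2875.8 T = 92214
T = 92214 / 2875.8 = 32.1 °C

T_f ≈ 32.1 °C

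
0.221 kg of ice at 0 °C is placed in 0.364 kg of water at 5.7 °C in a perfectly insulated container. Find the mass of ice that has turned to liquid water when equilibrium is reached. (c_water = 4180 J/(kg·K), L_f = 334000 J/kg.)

Cooling the water to 0 °C releases 0.364×4180×5.7 = 8672.7 J.
Melting all 0.221 kg of ice would need 0.221×334000 = 73814 J.
8672.7 J < 73814 J, so only part of the ice melts and the system sits at 0 °C.
m_melt = 8672.7 / L_f = 0.02597 kg.

m_melted ≈ 0.026 kg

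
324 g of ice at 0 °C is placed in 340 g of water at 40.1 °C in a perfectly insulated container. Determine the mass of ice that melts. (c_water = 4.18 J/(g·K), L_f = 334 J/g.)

m_melted ≈ 171 g

Water can give up m c ΔT = 340×4.18×40.1 = 56990 J before reaching 0 °C.
To melt every bit of ice: 324×334 = 108216 J.
That's not enough to melt it all — equilibrium is at 0 °C with ice remaining.
Mass melted = 56990/334 ≈ 170.6 g.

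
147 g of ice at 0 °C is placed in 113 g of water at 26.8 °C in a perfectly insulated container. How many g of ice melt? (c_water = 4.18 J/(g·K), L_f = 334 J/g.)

m_melted ≈ 37.9 g

Heat available from the water dropping to 0 °C: 113·4.18·26.8 = 12659 J.
Melting all 147 g of ice would need 147·334 = 49098 J.
Since 12659 < 49098 J, not all the ice melts; equilibrium is at 0 °C.
m_melted·334 = 12659  ⇒  m_melted ≈ 37.9 g.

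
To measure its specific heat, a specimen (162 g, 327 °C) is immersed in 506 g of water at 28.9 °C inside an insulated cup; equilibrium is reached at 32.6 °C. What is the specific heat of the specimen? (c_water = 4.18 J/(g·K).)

c ≈ 0.164 J/(g·K)

m_s c (T_s − T_f) = m_water c_water (T_f − T_0):
162·c·(327 − 32.6) = 506·4.18·(32.6 − 28.9)
47693 c = 7825.8  ⇒  c ≈ 0.1641 J/(g·K)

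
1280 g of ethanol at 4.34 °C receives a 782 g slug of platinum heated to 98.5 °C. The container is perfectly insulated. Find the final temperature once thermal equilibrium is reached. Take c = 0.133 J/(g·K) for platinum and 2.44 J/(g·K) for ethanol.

T_f = Σ m_i c_i T_i / Σ m_i c_i:
T_f = (104.01·98.5 + 3123.2·4.34) / (104.01 + 3123.2)
    = 23799 / 3227.2 ≈ 7.37 °C

T_f ≈ 7.4 °C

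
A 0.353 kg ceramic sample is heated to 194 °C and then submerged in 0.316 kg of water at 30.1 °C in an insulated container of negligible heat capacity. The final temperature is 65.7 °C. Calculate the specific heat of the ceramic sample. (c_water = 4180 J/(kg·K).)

m_s c (T_s − T_f) = m_water c_water (T_f − T_0):
0.353×c×(194 − 65.7) = 0.316×4180×(65.7 − 30.1)
45.29 c = 47023  ⇒  c ≈ 1038 J/(kg·K)

c ≈ 1040 J/(kg·K)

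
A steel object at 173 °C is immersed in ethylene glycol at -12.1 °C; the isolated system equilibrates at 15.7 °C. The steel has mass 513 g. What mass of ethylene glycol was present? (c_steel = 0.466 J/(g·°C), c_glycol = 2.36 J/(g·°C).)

Taking heat into each body as positive, Σ m c ΔT = 0:
513·0.466·(15.7 − 173) + m·2.36·(15.7 − (-12.1)) = 0
65.61 m = 37604
m = 37604/65.61 ≈ 573.2 g

m ≈ 573 g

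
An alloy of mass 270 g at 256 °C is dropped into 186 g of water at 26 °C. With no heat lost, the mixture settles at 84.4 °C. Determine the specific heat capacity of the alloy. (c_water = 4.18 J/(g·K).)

c ≈ 0.98 J/(g·K)

m_s c (T_s − T_f) = m_water c_water (T_f − T_0):
270×c×(256 − 84.4) = 186×4.18×(84.4 − 26)
46332 c = 45405  ⇒  c ≈ 0.98 J/(g·K)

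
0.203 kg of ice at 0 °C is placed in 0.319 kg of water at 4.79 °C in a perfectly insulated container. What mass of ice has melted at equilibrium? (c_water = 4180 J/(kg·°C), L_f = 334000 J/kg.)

Heat available from the water dropping to 0 °C: 0.319×4180×4.79 = 6387.1 J.
Melting all 0.203 kg of ice would need 0.203×334000 = 67802 J.
6387.1 J < 67802 J, so only part of the ice melts and the system sits at 0 °C.
m_melted×334000 = 6387.1  ⇒  m_melted ≈ 0.01912 kg.

m_melted ≈ 0.0191 kg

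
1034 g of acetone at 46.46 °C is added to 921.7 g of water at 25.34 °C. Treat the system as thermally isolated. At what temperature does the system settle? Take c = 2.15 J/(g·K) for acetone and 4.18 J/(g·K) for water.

T_f ≈ 33.1 °C

With ΣQ=0 the equilibrium temperature is the m·c-weighted mean:
T_f = (2223.1×46.46 + 3852.7×25.34) / (2223.1 + 3852.7)
    = 200913 / 6075.8 ≈ 33.07 °C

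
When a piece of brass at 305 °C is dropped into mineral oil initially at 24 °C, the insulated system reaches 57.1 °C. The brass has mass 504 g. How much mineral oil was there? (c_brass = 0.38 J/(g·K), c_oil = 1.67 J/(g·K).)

Heat gained plus heat lost sum to zero:
504·0.38·(57.1 − 305) + m·1.67·(57.1 − 24) = 0
55.28 m = 47478
m = 47478/55.28 ≈ 858.9 g

m ≈ 859 g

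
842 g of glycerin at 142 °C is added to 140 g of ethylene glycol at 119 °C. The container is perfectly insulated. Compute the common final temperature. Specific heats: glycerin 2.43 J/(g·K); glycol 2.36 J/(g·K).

Heat gained plus heat lost sum to zero:
842·2.43·(T − 142) + 140·2.36·(T − 119) = 0
2046.1(T − 142) + 330.4(T − 119) = 0
2376.5 T = 329858
T = 329858 / 2376.5 = 139 °C

T_f ≈ 138.8 °C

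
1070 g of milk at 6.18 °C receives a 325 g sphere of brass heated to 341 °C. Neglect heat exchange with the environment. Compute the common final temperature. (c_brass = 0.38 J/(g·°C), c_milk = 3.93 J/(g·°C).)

With ΣQ=0 the equilibrium temperature is the m·c-weighted mean:
T_f = (123.5·341 + 4205.1·6.18) / (123.5 + 4205.1)
    = 68101 / 4328.6 ≈ 15.73 °C

T_f ≈ 15.7 °C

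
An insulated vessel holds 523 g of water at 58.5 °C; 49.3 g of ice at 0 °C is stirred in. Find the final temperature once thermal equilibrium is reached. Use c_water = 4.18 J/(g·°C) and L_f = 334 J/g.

Energy balance with sensible and latent terms:
fusion: m_ice L_f = 49.3·334 = 16466; warm the meltwater: 206.07 T; water: 2186.1(T − 58.5)
2392.2 T = 127889 − 16466 = 111423
T ≈ 46.58 °C (positive, so assuming full melt was valid).

T_f ≈ 46.6 °C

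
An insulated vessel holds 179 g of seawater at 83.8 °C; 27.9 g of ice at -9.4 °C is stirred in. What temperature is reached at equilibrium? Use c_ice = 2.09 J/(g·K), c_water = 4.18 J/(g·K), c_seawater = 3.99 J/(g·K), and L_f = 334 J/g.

T_f ≈ 60.2 °C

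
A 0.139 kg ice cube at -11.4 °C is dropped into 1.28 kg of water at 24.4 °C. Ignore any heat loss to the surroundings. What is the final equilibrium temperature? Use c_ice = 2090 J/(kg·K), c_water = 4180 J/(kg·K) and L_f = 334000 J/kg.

T_f ≈ 13.6 °C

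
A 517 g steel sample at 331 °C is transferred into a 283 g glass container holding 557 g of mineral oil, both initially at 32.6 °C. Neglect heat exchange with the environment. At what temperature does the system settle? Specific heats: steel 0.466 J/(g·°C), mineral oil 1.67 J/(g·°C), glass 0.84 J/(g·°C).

Let T be the final temperature. ΣQ_i = 0:
517·0.466·(T − 331) + 557·1.67·(T − 32.6) + 283·0.84·(T − 32.6) = 0
1408.8 T = 117819
T ≈ 83.63 °C

T_f ≈ 83.6 °C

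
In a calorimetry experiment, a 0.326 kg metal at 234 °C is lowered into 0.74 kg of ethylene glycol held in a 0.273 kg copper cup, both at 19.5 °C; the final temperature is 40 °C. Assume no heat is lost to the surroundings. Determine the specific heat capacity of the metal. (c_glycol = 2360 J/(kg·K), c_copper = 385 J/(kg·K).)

Setting the total heat transfer to zero:
0.326·c·(40 − 234) + 0.74·2360·(40 − 19.5) + 0.273·385·(40 − 19.5) = 0
-63.24 c = -37956
c = -37956/-63.24 ≈ 600.1 J/(kg·K)

c ≈ 600 J/(kg·K)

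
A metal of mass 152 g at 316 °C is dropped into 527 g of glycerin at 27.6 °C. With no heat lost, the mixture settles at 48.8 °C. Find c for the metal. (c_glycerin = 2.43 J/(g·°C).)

c ≈ 0.668 J/(g·°C)

Heat gained plus heat lost sum to zero:
152×c×(48.8 − 316) + 527×2.43×(48.8 − 27.6) = 0
-40614 c = -27149
c = -27149/-40614 ≈ 0.6685 J/(g·°C)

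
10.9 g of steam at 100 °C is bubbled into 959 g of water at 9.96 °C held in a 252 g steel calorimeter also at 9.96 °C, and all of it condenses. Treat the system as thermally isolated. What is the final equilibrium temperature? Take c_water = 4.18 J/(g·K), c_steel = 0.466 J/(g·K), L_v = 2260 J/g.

Taking heat into each body as positive, Σ m c ΔT = 0:
steam→water at 100 °C releases m L_v = 10.9×2260 = 24634
  condensed water 100 °C→T: 45.56(T − 100)
  water warms: 959×4.18×(T − 9.96) = 4008.6(T − 9.96)
  cup: 117.43(T − 9.96)
4171.6 T = 24634 + 4556.2 + 41095 = 70286
T ≈ 16.85 °C, under the boiling point, so the assumption holds.

T_f ≈ 16.8 °C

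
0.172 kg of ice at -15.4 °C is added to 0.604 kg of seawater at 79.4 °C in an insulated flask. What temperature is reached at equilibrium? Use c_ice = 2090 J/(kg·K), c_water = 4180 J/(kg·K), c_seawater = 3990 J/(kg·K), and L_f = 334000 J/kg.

Energy conservation, ΣQ = 0:
warm ice to 0 °C: 0.172×2090×(0 − (-15.4)) = 5536
  fusion: m_ice L_f = 0.172×334000 = 57448
  warm the meltwater: 718.96 T
  seawater: 2410(T − 79.4)
3128.9 T = 191351 − 62984 = 128367
T ≈ 41.03 °C (positive, so assuming full melt was valid).

T_f ≈ 41.0 °C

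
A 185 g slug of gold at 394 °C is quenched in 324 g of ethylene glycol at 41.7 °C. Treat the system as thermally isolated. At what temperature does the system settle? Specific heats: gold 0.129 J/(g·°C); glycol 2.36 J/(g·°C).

T_f is the heat-capacity-weighted average of the initial temperatures:
T_f = (23.87×394 + 764.64×41.7) / (23.87 + 764.64)
    = 41288 / 788.5 ≈ 52.36 °C

T_f ≈ 52.4 °C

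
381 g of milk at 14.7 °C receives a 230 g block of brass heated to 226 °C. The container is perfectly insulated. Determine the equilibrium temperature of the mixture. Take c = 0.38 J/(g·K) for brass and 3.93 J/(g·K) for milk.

|Q_brass| = |Q_milk|:
230*0.38*(226 − T) = 381*3.93*(T − 14.7)
87.4(226 − T) = 1497.3(T − 14.7)
1584.7 T = 41763  ⇒  T ≈ 26.35 °C

T_f ≈ 26.4 °C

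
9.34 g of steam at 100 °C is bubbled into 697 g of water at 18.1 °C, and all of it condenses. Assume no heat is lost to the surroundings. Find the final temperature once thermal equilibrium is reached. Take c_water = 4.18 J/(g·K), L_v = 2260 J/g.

T_f ≈ 26.3 °C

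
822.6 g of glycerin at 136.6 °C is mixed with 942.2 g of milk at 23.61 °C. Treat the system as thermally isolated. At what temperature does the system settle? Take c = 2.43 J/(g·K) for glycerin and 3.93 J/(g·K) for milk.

Heat gained plus heat lost sum to zero:
822.6*2.43*(T − 136.6) + 942.2*3.93*(T − 23.61) = 0
5701.8 T = 360476
T ≈ 63.22 °C

T_f ≈ 63.2 °C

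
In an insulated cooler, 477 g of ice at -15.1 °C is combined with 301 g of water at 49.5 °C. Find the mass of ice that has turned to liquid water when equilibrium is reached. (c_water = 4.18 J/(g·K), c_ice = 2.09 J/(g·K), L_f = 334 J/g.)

m_melted ≈ 141 g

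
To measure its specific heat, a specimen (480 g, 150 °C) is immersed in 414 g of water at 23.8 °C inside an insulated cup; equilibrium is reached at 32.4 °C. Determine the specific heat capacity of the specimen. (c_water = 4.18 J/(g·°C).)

c ≈ 0.264 J/(g·°C)

Energy conservation, ΣQ = 0:
480·c·(32.4 − 150) + 414·4.18·(32.4 − 23.8) = 0
-56448 c = -14882
c = -14882/-56448 ≈ 0.2636 J/(g·°C)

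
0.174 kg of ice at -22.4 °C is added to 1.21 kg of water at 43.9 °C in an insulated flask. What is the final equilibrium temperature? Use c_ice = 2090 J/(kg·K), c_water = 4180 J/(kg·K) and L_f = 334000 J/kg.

T_f ≈ 26.9 °C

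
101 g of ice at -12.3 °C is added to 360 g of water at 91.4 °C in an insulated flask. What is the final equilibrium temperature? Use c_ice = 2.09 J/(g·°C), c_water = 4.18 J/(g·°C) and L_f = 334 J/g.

T_f ≈ 52.5 °C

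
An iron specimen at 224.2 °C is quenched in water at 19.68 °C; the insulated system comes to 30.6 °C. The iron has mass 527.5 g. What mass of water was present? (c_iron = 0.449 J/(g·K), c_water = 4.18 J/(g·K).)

Setting the total heat transfer to zero:
527.5·0.449·(30.6 − 224.2) + m·4.18·(30.6 − 19.68) = 0
45.65 m = 45854
m = 45854/45.65 ≈ 1005 g

m ≈ 1000 g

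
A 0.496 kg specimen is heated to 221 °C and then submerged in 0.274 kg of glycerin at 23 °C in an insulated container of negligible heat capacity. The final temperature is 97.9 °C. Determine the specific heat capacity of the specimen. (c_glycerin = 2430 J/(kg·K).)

Conservation of energy gives ΣQ = 0:
0.496·c·(97.9 − 221) + 0.274·2430·(97.9 − 23) = 0
-61.06 c = -49870
c = -49870/-61.06 ≈ 816.8 J/(kg·K)

c ≈ 817 J/(kg·K)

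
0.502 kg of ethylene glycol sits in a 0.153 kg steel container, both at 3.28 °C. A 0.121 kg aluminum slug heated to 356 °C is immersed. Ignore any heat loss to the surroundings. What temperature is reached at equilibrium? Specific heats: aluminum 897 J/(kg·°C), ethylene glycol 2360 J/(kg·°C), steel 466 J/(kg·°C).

T_f ≈ 31.3 °C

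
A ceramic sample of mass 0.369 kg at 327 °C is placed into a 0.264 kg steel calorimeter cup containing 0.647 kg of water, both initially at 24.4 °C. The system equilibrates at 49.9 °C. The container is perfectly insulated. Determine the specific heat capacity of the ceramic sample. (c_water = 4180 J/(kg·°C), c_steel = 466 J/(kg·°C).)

c ≈ 705 J/(kg·°C)

Energy conservation, ΣQ = 0:
0.369·c·(49.9 − 327) + 0.647·4180·(49.9 − 24.4) + 0.264·466·(49.9 − 24.4) = 0
-102.25 c = -72101
c = -72101/-102.25 ≈ 705.1 J/(kg·°C)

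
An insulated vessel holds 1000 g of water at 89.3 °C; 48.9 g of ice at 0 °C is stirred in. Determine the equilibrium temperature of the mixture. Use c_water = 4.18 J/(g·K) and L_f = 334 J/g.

Conservation of energy gives ΣQ = 0:
fusion: m_ice L_f = 48.9·334 = 16333; warm the meltwater: 204.4 T; water cools: 1000·4.18·(T − 89.3) = 4180(T − 89.3)
4384.4 T = 373274 − 16333 = 356941
T ≈ 81.41 °C. Since T > 0 °C, the all-ice-melts assumption holds.

T_f ≈ 81.4 °C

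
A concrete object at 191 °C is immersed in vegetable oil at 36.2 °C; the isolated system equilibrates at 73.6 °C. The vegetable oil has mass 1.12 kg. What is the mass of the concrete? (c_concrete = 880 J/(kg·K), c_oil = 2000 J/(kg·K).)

m ≈ 0.811 kg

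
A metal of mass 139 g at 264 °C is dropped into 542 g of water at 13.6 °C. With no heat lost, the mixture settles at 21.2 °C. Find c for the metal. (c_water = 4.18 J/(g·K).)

c ≈ 0.51 J/(g·K)

Setting the total heat transfer to zero:
139·c·(21.2 − 264) + 542·4.18·(21.2 − 13.6) = 0
-33749 c = -17218
c = -17218/-33749 ≈ 0.5102 J/(g·K)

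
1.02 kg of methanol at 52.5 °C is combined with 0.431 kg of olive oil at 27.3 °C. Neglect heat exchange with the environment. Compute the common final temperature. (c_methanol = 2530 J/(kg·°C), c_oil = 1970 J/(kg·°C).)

Let T be the final temperature. ΣQ_i = 0:
1.02·2530·(T − 52.5) + 0.431·1970·(T − 27.3) = 0
3429.7 T = 158661
T ≈ 46.26 °C

T_f ≈ 46.3 °C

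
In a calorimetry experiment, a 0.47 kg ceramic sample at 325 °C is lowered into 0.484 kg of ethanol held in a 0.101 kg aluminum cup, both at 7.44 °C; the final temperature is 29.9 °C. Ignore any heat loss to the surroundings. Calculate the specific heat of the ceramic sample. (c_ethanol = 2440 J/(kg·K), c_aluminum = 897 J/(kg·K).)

Let T be the final temperature. ΣQ_i = 0:
0.47·c·(29.9 − 325) + 0.484·2440·(29.9 − 7.44) + 0.101·897·(29.9 − 7.44) = 0
-138.7 c = -28559
c = -28559/-138.7 ≈ 205.9 J/(kg·K)

c ≈ 206 J/(kg·K)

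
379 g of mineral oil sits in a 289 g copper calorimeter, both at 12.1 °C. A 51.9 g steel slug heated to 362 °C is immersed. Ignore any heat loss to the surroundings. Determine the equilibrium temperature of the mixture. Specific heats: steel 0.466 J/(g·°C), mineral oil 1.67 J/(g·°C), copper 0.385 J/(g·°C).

T_f ≈ 23.1 °C

T_f is the heat-capacity-weighted average of the initial temperatures:
T_f = (24.19×362 + 632.93×12.1 + 111.27×12.1) / (24.19 + 632.93 + 111.27)
    = 17760 / 768.38 ≈ 23.11 °C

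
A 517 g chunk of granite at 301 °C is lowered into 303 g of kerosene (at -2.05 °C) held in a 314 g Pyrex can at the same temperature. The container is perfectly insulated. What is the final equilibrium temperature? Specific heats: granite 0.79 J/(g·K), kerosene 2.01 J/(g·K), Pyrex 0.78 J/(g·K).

Let T be the final temperature. ΣQ_i = 0:
517*0.79*(T − 301) + 303*2.01*(T − (-2.05)) + 314*0.78*(T − (-2.05)) = 0
408.43(T − 301) + 609.03(T − (-2.05)) + 244.92(T − (-2.05)) = 0
1262.4 T = 121187
T = 121187 / 1262.4 = 96 °C

T_f ≈ 96.0 °C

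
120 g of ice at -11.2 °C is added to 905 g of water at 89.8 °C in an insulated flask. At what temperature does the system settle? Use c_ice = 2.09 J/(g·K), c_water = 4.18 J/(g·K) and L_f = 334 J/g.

Conservation of energy gives ΣQ = 0:
warm ice to 0 °C: 120×2.09×(0 − (-11.2)) = 2809; fusion: m_ice L_f = 120×334 = 40080; meltwater 0→T: 120×4.18×T = 501.6 T; water: 3782.9(T − 89.8)
4284.5 T = 339704 − 42889 = 296815
T ≈ 69.28 °C — above 0 °C, consistent with complete melting.

T_f ≈ 69.3 °C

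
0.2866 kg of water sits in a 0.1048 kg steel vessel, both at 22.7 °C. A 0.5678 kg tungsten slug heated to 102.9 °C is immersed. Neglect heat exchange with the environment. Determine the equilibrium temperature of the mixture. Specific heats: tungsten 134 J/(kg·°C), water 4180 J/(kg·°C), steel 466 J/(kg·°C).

Setting the total heat transfer to zero:
0.5678×134×(T − 102.9) + 0.2866×4180×(T − 22.7) + 0.1048×466×(T − 22.7) = 0
76.09(T − 102.9) + 1198(T − 22.7) + 48.84(T − 22.7) = 0
(76.09 + 1198 + 48.84) T = 76.09×102.9 + 1198×22.7 + 48.84×22.7
T = 36132 / 1322.9 = 27.3 °C

T_f ≈ 27.3 °C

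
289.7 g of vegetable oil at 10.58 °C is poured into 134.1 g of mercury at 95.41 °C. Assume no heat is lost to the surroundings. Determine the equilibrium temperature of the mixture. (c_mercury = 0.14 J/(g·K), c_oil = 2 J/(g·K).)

|Q_mercury| = |Q_oil|:
134.1×0.14×(95.41 − T) = 289.7×2×(T − 10.58)
18.77(95.41 − T) = 579.4(T − 10.58)
598.17 T = 7921.3  ⇒  T ≈ 13.24 °C

T_f ≈ 13.2 °C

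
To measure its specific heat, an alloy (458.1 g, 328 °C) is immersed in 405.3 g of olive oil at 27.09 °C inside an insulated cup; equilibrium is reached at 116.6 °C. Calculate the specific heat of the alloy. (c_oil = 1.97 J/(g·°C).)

c ≈ 0.738 J/(g·°C)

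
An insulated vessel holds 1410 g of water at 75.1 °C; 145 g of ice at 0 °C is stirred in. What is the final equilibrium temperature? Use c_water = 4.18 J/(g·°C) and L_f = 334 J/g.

Energy conservation, ΣQ = 0:
latent heat to melt: 145×334 = 48430; meltwater 0→T: 145×4.18×T = 606.1 T; water: 5893.8(T − 75.1)
6499.9 T = 442624 − 48430 = 394194
T ≈ 60.65 °C (positive, so assuming full melt was valid).

T_f ≈ 60.6 °C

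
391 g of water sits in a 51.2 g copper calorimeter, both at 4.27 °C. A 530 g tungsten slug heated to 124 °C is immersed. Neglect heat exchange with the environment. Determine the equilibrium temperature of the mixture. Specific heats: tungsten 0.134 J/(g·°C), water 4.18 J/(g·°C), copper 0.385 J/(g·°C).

T_f ≈ 9.2 °C

Let T be the final temperature. ΣQ_i = 0:
530×0.134×(T − 124) + 391×4.18×(T − 4.27) + 51.2×0.385×(T − 4.27) = 0
71.02(T − 124) + 1634.4(T − 4.27) + 19.71(T − 4.27) = 0
(71.02 + 1634.4 + 19.71) T = 71.02×124 + 1634.4×4.27 + 19.71×4.27
T = 15869/1725.1 ≈ 9.20 °C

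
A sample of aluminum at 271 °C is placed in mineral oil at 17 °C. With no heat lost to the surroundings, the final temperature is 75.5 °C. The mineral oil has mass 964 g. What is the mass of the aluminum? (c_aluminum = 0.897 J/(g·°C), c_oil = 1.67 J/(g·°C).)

m ≈ 537 g

Setting the total heat transfer to zero:
m·0.897·(75.5 − 271) + 964·1.67·(75.5 − 17) = 0
-175.36 m = -94178
m = -94178/-175.36 ≈ 537 g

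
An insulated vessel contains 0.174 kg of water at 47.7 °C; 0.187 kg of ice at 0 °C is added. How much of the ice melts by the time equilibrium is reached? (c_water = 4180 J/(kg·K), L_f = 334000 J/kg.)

Cooling the water to 0 °C releases 0.174×4180×47.7 = 34693 J.
To melt every bit of ice: 0.187×334000 = 62458 J.
34693 J < 62458 J, so only part of the ice melts and the system sits at 0 °C.
m_melted×334000 = 34693  ⇒  m_melted ≈ 0.1039 kg.

m_melted ≈ 0.104 kg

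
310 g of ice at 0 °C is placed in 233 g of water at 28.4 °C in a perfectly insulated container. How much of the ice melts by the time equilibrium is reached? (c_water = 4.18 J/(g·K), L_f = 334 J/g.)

m_melted ≈ 82.8 g

Heat available from the water dropping to 0 °C: 233×4.18×28.4 = 27660 J.
Fully melting the ice requires m_ice L_f = 310×334 = 103540 J.
Since 27660 < 103540 J, not all the ice melts; equilibrium is at 0 °C.
Mass melted = 27660/334 ≈ 82.81 g.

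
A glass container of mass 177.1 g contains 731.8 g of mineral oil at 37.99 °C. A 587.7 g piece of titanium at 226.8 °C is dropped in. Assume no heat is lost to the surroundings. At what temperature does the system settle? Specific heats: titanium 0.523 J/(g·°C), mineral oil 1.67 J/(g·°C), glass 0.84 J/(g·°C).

T_f ≈ 72.6 °C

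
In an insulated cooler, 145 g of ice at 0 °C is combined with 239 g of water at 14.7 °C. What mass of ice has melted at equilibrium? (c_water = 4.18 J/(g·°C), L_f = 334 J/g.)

m_melted ≈ 44 g

Water can give up m c ΔT = 239×4.18×14.7 = 14686 J before reaching 0 °C.
Melting all 145 g of ice would need 145×334 = 48430 J.
That's not enough to melt it all — equilibrium is at 0 °C with ice remaining.
m_melted×334 = 14686  ⇒  m_melted ≈ 43.97 g.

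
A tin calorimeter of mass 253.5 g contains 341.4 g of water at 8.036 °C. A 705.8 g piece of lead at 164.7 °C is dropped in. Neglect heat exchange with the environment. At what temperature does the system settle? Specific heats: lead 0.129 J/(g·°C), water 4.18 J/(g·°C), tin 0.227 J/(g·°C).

T_f ≈ 17.1 °C

Taking heat into each body as positive, Σ m c ΔT = 0:
705.8*0.129*(T − 164.7) + 341.4*4.18*(T − 8.036) + 253.5*0.227*(T − 8.036) = 0
1575.6 T = 26926
T = 26926/1575.6 ≈ 17.09 °C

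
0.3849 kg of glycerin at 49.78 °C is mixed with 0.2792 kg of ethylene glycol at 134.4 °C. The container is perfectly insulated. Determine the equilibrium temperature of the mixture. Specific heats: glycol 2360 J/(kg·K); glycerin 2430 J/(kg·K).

T_f = Σ m_i c_i T_i / Σ m_i c_i:
T_f = (658.91*134.4 + 935.31*49.78) / (658.91 + 935.31)
    = 135117 / 1594.2 ≈ 84.75 °C

T_f ≈ 84.8 °C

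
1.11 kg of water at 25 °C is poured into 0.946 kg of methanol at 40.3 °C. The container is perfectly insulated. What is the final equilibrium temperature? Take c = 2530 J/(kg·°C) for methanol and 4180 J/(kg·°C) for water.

Heat lost by the methanol equals heat gained by the water:
0.946*2530*(40.3 − T) = 1.11*4180*(T − 25)
2393.4(40.3 − T) = 4639.8(T − 25)
7033.2 T = 212448  ⇒  T ≈ 30.21 °C

T_f ≈ 30.2 °C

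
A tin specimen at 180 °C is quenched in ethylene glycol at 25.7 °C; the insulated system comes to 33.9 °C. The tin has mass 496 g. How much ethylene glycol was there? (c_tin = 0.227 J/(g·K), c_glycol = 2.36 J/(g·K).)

Net heat exchanged in the isolated system is zero:
496·0.227·(33.9 − 180) + m·2.36·(33.9 − 25.7) = 0
19.35 m = 16450
m = 16450/19.35 ≈ 850 g

m ≈ 850 g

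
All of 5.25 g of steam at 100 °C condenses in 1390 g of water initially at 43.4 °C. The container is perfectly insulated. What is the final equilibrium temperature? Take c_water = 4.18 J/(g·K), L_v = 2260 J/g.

T_f ≈ 45.6 °C

Energy conservation, ΣQ = 0:
condense steam: −5.25×2260 = −11865; condensate cools 100→T: 5.25×4.18×(T − 100) = 21.95(T − 100); water warms: 1390×4.18×(T − 43.4) = 5810.2(T − 43.4)
5832.1 T = 11865 + 2194.5 + 252163 = 266222
T ≈ 45.65 °C (< 100 °C, so full condensation is consistent).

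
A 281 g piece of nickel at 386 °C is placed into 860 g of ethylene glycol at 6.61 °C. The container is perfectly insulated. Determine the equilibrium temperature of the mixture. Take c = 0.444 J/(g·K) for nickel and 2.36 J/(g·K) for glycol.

T_f ≈ 28.6 °C

With ΣQ=0 the equilibrium temperature is the m·c-weighted mean:
T_f = (124.76×386 + 2029.6×6.61) / (124.76 + 2029.6)
    = 61575 / 2154.4 ≈ 28.58 °C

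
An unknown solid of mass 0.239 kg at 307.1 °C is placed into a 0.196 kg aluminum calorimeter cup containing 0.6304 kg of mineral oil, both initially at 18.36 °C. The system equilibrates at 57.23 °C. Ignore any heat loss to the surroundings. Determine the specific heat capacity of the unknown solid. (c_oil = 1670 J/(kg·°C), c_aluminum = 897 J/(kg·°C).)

Net heat exchanged in the isolated system is zero:
0.239·c·(57.23 − 307.1) + 0.6304·1670·(57.23 − 18.36) + 0.196·897·(57.23 − 18.36) = 0
-59.72 c = -47755
c = -47755/-59.72 ≈ 799.7 J/(kg·°C)

c ≈ 800 J/(kg·°C)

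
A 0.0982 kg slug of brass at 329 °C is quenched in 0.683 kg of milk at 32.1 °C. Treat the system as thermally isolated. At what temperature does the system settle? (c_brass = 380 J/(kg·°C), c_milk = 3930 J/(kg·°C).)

T_f ≈ 36.2 °C

T_f is the heat-capacity-weighted average of the initial temperatures:
T_f = (37.32·329 + 2684.2·32.1) / (37.32 + 2684.2)
    = 98439 / 2721.5 ≈ 36.17 °C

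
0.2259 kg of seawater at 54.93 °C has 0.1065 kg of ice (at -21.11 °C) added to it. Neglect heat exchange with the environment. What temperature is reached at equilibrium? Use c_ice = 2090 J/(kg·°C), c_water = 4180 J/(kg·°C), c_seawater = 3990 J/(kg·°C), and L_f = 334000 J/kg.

T_f ≈ 6.9 °C

Let T be the final temperature. ΣQ_i = 0:
warm ice to 0 °C: 0.1065·2090·(0 − (-21.11)) = 4698.8; melt ice: 0.1065·334000 = 35571; meltwater 0→T: 0.1065·4180·T = 445.17 T; seawater cools: 0.2259·3990·(T − 54.93) = 901.34(T − 54.93)
1346.5 T = 49511 − 40270 = 9240.9
T ≈ 6.86 °C (positive, so assuming full melt was valid).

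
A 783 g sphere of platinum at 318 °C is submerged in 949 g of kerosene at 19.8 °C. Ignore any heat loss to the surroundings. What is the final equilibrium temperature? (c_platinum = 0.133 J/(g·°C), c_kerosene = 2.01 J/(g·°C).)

T_f ≈ 35.2 °C

Let T be the final temperature. ΣQ_i = 0:
783*0.133*(T − 318) + 949*2.01*(T − 19.8) = 0
2011.6 T = 70885
T = 70885 / 2011.6 = 35.2 °C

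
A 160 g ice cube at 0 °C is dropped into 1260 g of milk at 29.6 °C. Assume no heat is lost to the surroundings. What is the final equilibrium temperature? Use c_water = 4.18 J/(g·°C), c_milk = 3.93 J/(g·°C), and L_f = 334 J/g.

T_f ≈ 16.6 °C

Sum of m c ΔT and latent-heat terms is zero:
latent heat to melt: 160·334 = 53440
  warm the meltwater: 668.8 T
  milk cools: 1260·3.93·(T − 29.6) = 4951.8(T − 29.6)
5620.6 T = 146573 − 53440 = 93133
T ≈ 16.57 °C (positive, so assuming full melt was valid).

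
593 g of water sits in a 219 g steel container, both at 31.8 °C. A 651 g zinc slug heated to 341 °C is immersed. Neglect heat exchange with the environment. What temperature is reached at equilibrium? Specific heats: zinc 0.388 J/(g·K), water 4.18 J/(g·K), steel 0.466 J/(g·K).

T_f ≈ 59.4 °C

Let T be the final temperature. ΣQ_i = 0:
651*0.388*(T − 341) + 593*4.18*(T − 31.8) + 219*0.466*(T − 31.8) = 0
(252.59 + 2478.7 + 102.05) T = 252.59*341 + 2478.7*31.8 + 102.05*31.8
T = 168202 / 2833.4 = 59.4 °C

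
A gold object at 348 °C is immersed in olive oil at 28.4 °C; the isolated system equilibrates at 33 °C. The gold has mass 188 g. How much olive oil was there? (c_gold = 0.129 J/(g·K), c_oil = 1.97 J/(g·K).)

Conservation of energy gives ΣQ = 0:
188·0.129·(33 − 348) + m·1.97·(33 − 28.4) = 0
9.062 m = 7639.4
m = 7639.4/9.062 ≈ 843 g

m ≈ 843 g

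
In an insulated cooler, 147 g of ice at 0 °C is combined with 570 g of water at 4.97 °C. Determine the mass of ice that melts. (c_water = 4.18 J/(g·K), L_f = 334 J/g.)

Water can give up m c ΔT = 570·4.18·4.97 = 11842 J before reaching 0 °C.
Melting all 147 g of ice would need 147·334 = 49098 J.
11842 J < 49098 J, so only part of the ice melts and the system sits at 0 °C.
m_melt = 11842 / L_f = 35.45 g.

m_melted ≈ 35.5 g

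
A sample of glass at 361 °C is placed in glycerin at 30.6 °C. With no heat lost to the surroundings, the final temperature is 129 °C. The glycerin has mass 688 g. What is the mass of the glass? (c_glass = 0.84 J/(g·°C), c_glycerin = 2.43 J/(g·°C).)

Heat lost by the glass = heat gained by the glycerin:
m·0.84·(361 − 129) = 688·2.43·(129 − 30.6)
194.88 m = 164509  ⇒  m ≈ 844.2 g

m ≈ 844 g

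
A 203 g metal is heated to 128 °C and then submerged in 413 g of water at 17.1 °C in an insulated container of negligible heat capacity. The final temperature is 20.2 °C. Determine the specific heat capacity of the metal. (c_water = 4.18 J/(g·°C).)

c ≈ 0.245 J/(g·°C)

Energy conservation, ΣQ = 0:
203×c×(20.2 − 128) + 413×4.18×(20.2 − 17.1) = 0
-21883 c = -5351.7
c = -5351.7/-21883 ≈ 0.2446 J/(g·°C)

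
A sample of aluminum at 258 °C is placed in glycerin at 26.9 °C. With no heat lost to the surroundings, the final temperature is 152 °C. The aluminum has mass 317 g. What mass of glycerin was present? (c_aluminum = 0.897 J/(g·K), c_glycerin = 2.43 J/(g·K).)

m ≈ 99.2 g

Taking heat into each body as positive, Σ m c ΔT = 0:
317·0.897·(152 − 258) + m·2.43·(152 − 26.9) = 0
303.99 m = 30141
m = 30141/303.99 ≈ 99.15 g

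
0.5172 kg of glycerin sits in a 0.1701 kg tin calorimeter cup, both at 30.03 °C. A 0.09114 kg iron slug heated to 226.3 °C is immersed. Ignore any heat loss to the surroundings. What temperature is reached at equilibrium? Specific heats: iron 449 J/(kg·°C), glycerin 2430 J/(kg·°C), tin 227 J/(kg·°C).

Net heat exchanged in the isolated system is zero:
0.09114×449×(T − 226.3) + 0.5172×2430×(T − 30.03) + 0.1701×227×(T − 30.03) = 0
40.92(T − 226.3) + 1256.8(T − 30.03) + 38.61(T − 30.03) = 0
1336.3 T = 48162
T ≈ 36.04 °C

T_f ≈ 36.0 °C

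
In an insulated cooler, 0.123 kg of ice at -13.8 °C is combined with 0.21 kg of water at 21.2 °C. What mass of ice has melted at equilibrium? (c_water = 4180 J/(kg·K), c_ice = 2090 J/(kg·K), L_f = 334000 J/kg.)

m_melted ≈ 0.0451 kg

Water can give up m c ΔT = 0.21×4180×21.2 = 18609 J before reaching 0 °C.
Of that, 0.123×2090×13.8 = 3547.6 J goes to bring the ice to 0 °C, leaving 15062 J.
To melt every bit of ice: 0.123×334000 = 41082 J.
15062 J < 41082 J, so only part of the ice melts and the system sits at 0 °C.
m_melt = 15062 / L_f = 0.0451 kg.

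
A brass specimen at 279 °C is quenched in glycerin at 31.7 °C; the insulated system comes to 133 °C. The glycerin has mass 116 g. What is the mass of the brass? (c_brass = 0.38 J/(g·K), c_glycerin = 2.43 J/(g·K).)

m ≈ 515 g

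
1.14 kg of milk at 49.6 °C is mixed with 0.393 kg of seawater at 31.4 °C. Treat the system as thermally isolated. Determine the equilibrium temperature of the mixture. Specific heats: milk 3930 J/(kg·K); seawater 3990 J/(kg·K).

T_f ≈ 44.9 °C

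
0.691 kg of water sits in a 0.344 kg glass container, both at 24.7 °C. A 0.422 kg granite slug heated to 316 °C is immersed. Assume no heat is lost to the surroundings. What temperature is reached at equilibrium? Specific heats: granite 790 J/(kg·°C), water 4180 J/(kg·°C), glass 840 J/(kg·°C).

Taking heat into each body as positive, Σ m c ΔT = 0:
0.422*790*(T − 316) + 0.691*4180*(T − 24.7) + 0.344*840*(T − 24.7) = 0
(333.38 + 2888.4 + 288.96) T = 333.38*316 + 2888.4*24.7 + 288.96*24.7
T = 183828 / 3510.7 = 52.4 °C

T_f ≈ 52.4 °C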